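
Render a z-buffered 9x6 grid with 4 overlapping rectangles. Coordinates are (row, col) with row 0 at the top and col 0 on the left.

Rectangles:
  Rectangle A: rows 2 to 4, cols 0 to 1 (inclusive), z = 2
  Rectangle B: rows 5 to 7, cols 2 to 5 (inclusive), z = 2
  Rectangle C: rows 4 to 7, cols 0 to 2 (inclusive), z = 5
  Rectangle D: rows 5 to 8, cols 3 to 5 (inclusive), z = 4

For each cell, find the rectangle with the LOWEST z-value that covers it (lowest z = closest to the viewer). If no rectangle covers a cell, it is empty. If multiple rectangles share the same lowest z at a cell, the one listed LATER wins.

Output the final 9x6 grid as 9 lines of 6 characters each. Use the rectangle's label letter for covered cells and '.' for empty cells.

......
......
AA....
AA....
AAC...
CCBBBB
CCBBBB
CCBBBB
...DDD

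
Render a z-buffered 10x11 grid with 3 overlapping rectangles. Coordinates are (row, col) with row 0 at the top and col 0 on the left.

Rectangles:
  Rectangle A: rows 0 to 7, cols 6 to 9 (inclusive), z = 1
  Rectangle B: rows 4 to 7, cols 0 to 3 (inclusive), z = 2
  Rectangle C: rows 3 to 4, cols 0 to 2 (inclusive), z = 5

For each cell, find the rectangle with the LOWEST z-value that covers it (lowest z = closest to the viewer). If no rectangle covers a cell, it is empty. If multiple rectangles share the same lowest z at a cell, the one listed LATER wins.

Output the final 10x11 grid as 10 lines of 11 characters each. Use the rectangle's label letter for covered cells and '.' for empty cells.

......AAAA.
......AAAA.
......AAAA.
CCC...AAAA.
BBBB..AAAA.
BBBB..AAAA.
BBBB..AAAA.
BBBB..AAAA.
...........
...........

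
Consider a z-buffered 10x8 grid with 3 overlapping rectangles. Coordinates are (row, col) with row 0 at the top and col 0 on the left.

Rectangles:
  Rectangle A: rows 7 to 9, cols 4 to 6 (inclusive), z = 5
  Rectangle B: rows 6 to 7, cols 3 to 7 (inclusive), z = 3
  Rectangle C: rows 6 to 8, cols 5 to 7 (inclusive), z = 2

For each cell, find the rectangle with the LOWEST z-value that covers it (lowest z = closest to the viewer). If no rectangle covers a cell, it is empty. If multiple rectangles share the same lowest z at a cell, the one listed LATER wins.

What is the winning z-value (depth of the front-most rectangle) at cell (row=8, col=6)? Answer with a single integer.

Check cell (8,6):
  A: rows 7-9 cols 4-6 z=5 -> covers; best now A (z=5)
  B: rows 6-7 cols 3-7 -> outside (row miss)
  C: rows 6-8 cols 5-7 z=2 -> covers; best now C (z=2)
Winner: C at z=2

Answer: 2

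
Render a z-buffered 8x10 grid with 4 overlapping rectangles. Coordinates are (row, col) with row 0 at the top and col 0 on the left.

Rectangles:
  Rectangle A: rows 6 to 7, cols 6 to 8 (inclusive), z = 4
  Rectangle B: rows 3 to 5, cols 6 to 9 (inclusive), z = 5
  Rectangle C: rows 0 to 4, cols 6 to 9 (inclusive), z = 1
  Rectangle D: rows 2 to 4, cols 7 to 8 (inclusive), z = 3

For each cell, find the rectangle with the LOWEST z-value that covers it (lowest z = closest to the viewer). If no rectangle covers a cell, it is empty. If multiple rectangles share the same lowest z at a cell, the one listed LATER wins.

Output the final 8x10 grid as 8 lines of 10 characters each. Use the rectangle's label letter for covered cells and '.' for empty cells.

......CCCC
......CCCC
......CCCC
......CCCC
......CCCC
......BBBB
......AAA.
......AAA.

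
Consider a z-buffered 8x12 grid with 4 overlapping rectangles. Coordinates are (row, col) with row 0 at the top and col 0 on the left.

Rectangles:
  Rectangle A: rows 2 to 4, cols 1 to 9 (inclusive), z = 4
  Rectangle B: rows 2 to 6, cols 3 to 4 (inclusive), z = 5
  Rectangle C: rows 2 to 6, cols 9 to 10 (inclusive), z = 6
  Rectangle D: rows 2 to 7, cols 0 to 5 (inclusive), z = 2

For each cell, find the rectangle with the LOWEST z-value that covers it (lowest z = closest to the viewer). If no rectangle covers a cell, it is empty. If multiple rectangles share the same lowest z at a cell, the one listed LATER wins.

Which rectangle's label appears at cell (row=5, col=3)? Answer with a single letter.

Check cell (5,3):
  A: rows 2-4 cols 1-9 -> outside (row miss)
  B: rows 2-6 cols 3-4 z=5 -> covers; best now B (z=5)
  C: rows 2-6 cols 9-10 -> outside (col miss)
  D: rows 2-7 cols 0-5 z=2 -> covers; best now D (z=2)
Winner: D at z=2

Answer: D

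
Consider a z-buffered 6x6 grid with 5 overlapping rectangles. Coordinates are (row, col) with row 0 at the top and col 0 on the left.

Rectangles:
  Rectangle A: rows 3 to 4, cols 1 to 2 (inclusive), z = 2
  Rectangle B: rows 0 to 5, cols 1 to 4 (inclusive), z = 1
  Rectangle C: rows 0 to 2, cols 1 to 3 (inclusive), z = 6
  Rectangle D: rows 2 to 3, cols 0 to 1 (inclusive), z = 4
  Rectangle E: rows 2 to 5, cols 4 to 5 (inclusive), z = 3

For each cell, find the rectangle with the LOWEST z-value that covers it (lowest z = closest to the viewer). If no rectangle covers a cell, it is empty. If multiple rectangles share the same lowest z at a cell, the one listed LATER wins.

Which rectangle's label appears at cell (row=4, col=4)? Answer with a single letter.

Check cell (4,4):
  A: rows 3-4 cols 1-2 -> outside (col miss)
  B: rows 0-5 cols 1-4 z=1 -> covers; best now B (z=1)
  C: rows 0-2 cols 1-3 -> outside (row miss)
  D: rows 2-3 cols 0-1 -> outside (row miss)
  E: rows 2-5 cols 4-5 z=3 -> covers; best now B (z=1)
Winner: B at z=1

Answer: B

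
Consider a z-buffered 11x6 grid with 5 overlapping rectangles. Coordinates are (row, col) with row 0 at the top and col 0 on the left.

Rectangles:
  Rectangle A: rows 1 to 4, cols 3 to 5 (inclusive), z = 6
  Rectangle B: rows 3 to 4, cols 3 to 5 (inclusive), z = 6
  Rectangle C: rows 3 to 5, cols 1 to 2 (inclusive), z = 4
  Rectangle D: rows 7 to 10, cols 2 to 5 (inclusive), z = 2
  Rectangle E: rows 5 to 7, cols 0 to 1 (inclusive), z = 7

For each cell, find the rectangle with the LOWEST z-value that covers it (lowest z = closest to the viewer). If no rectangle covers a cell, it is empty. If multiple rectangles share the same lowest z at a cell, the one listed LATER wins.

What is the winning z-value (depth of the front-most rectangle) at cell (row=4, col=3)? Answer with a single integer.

Answer: 6

Derivation:
Check cell (4,3):
  A: rows 1-4 cols 3-5 z=6 -> covers; best now A (z=6)
  B: rows 3-4 cols 3-5 z=6 -> covers; best now B (z=6)
  C: rows 3-5 cols 1-2 -> outside (col miss)
  D: rows 7-10 cols 2-5 -> outside (row miss)
  E: rows 5-7 cols 0-1 -> outside (row miss)
Winner: B at z=6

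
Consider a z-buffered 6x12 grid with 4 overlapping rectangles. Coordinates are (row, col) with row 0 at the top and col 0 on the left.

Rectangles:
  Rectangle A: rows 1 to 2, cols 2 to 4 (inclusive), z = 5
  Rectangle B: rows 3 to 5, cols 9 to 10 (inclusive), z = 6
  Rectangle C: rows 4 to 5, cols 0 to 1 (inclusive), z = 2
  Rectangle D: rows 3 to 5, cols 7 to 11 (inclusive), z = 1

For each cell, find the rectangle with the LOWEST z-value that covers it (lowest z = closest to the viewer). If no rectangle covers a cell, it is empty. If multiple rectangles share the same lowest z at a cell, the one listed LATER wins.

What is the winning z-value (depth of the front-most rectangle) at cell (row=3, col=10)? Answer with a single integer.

Check cell (3,10):
  A: rows 1-2 cols 2-4 -> outside (row miss)
  B: rows 3-5 cols 9-10 z=6 -> covers; best now B (z=6)
  C: rows 4-5 cols 0-1 -> outside (row miss)
  D: rows 3-5 cols 7-11 z=1 -> covers; best now D (z=1)
Winner: D at z=1

Answer: 1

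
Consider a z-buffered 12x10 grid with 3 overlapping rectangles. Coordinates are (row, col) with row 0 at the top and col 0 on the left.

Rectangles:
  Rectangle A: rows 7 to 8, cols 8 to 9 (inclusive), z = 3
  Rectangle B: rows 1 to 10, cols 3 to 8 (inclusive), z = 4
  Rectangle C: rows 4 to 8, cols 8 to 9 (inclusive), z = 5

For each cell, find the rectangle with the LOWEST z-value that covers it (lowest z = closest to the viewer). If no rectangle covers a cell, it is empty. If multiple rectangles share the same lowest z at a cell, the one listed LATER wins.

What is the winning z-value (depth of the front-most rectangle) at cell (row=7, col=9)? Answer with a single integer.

Answer: 3

Derivation:
Check cell (7,9):
  A: rows 7-8 cols 8-9 z=3 -> covers; best now A (z=3)
  B: rows 1-10 cols 3-8 -> outside (col miss)
  C: rows 4-8 cols 8-9 z=5 -> covers; best now A (z=3)
Winner: A at z=3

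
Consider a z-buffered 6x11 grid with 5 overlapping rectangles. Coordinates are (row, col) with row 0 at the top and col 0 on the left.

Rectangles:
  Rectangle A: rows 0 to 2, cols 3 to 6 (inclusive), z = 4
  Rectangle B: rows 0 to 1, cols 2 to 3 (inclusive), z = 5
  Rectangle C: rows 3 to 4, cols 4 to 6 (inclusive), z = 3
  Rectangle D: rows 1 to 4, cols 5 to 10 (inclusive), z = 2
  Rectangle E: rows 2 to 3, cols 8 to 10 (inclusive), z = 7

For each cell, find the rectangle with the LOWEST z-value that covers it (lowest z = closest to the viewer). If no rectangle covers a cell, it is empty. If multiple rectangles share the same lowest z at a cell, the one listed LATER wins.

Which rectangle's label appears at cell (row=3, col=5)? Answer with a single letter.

Answer: D

Derivation:
Check cell (3,5):
  A: rows 0-2 cols 3-6 -> outside (row miss)
  B: rows 0-1 cols 2-3 -> outside (row miss)
  C: rows 3-4 cols 4-6 z=3 -> covers; best now C (z=3)
  D: rows 1-4 cols 5-10 z=2 -> covers; best now D (z=2)
  E: rows 2-3 cols 8-10 -> outside (col miss)
Winner: D at z=2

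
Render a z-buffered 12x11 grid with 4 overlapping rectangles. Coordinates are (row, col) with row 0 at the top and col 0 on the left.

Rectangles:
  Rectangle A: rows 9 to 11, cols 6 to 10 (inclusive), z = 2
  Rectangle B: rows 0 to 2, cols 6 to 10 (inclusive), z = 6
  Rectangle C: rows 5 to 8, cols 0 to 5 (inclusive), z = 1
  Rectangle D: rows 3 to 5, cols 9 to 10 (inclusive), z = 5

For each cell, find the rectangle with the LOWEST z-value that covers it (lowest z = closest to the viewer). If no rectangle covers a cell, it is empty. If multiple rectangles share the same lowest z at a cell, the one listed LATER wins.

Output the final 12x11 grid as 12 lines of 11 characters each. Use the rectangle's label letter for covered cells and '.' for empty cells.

......BBBBB
......BBBBB
......BBBBB
.........DD
.........DD
CCCCCC...DD
CCCCCC.....
CCCCCC.....
CCCCCC.....
......AAAAA
......AAAAA
......AAAAA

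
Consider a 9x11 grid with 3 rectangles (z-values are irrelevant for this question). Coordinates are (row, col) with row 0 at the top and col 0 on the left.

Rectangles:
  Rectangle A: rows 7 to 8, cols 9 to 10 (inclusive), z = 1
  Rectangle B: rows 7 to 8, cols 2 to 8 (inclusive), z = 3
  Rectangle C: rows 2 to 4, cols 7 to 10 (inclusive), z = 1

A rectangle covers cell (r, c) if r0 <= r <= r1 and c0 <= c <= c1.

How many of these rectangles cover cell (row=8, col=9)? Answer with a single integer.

Answer: 1

Derivation:
Check cell (8,9):
  A: rows 7-8 cols 9-10 -> covers
  B: rows 7-8 cols 2-8 -> outside (col miss)
  C: rows 2-4 cols 7-10 -> outside (row miss)
Count covering = 1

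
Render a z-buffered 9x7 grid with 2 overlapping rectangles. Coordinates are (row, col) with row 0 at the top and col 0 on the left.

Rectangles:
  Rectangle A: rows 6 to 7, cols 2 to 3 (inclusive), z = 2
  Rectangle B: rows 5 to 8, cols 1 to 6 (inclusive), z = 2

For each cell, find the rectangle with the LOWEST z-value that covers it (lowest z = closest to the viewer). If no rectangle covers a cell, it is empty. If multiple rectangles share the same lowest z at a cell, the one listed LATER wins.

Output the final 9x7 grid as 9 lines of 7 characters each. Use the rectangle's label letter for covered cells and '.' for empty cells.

.......
.......
.......
.......
.......
.BBBBBB
.BBBBBB
.BBBBBB
.BBBBBB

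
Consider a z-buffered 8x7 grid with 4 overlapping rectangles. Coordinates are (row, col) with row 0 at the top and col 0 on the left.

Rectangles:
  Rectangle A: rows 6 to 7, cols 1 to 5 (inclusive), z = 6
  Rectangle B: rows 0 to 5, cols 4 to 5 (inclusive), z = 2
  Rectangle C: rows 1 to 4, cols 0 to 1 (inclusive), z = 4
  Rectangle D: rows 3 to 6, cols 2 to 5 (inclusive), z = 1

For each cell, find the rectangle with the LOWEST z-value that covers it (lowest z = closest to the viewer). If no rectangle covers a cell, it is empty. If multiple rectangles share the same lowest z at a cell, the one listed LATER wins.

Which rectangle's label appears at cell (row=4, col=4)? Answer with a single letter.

Check cell (4,4):
  A: rows 6-7 cols 1-5 -> outside (row miss)
  B: rows 0-5 cols 4-5 z=2 -> covers; best now B (z=2)
  C: rows 1-4 cols 0-1 -> outside (col miss)
  D: rows 3-6 cols 2-5 z=1 -> covers; best now D (z=1)
Winner: D at z=1

Answer: D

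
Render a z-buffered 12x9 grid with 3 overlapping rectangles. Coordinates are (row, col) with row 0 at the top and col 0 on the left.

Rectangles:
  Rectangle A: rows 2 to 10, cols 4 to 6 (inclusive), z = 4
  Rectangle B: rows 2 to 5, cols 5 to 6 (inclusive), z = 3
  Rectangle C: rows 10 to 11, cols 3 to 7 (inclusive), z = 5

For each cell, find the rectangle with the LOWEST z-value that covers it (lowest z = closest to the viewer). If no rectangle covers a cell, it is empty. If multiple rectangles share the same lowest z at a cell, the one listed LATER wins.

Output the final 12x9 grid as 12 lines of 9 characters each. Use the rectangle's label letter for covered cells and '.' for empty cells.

.........
.........
....ABB..
....ABB..
....ABB..
....ABB..
....AAA..
....AAA..
....AAA..
....AAA..
...CAAAC.
...CCCCC.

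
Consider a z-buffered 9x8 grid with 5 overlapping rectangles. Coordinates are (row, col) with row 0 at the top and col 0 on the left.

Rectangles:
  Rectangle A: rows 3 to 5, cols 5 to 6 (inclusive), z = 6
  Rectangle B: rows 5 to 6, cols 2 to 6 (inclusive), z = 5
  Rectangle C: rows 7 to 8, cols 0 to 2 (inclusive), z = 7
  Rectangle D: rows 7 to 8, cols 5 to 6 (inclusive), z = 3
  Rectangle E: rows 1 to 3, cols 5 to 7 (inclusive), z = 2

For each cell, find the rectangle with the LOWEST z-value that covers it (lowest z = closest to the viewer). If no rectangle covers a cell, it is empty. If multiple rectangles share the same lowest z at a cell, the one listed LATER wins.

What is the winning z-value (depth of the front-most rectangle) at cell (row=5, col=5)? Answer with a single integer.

Answer: 5

Derivation:
Check cell (5,5):
  A: rows 3-5 cols 5-6 z=6 -> covers; best now A (z=6)
  B: rows 5-6 cols 2-6 z=5 -> covers; best now B (z=5)
  C: rows 7-8 cols 0-2 -> outside (row miss)
  D: rows 7-8 cols 5-6 -> outside (row miss)
  E: rows 1-3 cols 5-7 -> outside (row miss)
Winner: B at z=5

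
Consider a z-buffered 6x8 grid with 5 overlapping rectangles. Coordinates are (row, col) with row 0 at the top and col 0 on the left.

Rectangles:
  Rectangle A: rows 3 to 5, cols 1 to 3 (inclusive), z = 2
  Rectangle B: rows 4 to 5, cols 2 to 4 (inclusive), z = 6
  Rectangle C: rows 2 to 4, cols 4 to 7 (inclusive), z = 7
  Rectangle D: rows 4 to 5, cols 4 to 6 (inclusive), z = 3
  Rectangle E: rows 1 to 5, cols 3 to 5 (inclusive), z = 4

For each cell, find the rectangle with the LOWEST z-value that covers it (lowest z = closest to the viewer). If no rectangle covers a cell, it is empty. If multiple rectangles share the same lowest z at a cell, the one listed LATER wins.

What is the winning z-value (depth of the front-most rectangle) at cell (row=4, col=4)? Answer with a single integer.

Answer: 3

Derivation:
Check cell (4,4):
  A: rows 3-5 cols 1-3 -> outside (col miss)
  B: rows 4-5 cols 2-4 z=6 -> covers; best now B (z=6)
  C: rows 2-4 cols 4-7 z=7 -> covers; best now B (z=6)
  D: rows 4-5 cols 4-6 z=3 -> covers; best now D (z=3)
  E: rows 1-5 cols 3-5 z=4 -> covers; best now D (z=3)
Winner: D at z=3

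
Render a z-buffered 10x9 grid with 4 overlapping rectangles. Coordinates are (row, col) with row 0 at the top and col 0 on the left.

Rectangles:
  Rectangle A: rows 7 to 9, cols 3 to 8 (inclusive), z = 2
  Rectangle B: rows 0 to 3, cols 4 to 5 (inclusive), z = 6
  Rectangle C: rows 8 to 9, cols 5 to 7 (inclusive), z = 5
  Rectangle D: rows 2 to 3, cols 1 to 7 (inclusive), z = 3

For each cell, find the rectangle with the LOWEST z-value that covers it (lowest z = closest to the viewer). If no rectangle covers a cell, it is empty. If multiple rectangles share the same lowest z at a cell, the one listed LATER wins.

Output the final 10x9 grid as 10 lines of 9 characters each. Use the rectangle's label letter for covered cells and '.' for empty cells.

....BB...
....BB...
.DDDDDDD.
.DDDDDDD.
.........
.........
.........
...AAAAAA
...AAAAAA
...AAAAAA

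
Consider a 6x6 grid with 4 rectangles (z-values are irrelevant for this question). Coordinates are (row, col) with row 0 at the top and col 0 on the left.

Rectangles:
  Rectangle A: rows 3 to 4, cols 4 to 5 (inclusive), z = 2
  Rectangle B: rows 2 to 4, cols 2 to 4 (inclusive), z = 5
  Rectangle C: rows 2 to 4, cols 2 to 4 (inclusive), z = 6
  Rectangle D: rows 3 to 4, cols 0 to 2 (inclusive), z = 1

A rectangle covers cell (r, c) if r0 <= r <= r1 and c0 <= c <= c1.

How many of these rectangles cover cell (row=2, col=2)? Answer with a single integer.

Check cell (2,2):
  A: rows 3-4 cols 4-5 -> outside (row miss)
  B: rows 2-4 cols 2-4 -> covers
  C: rows 2-4 cols 2-4 -> covers
  D: rows 3-4 cols 0-2 -> outside (row miss)
Count covering = 2

Answer: 2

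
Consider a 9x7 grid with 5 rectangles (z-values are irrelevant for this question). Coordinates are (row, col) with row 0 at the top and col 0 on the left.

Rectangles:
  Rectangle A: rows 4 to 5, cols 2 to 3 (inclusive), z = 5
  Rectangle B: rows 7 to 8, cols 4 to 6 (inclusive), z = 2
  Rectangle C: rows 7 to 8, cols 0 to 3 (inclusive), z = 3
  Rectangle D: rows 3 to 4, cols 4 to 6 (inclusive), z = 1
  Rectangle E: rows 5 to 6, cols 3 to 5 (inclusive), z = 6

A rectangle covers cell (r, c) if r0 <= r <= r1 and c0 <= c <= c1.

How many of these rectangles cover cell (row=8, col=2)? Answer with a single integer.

Answer: 1

Derivation:
Check cell (8,2):
  A: rows 4-5 cols 2-3 -> outside (row miss)
  B: rows 7-8 cols 4-6 -> outside (col miss)
  C: rows 7-8 cols 0-3 -> covers
  D: rows 3-4 cols 4-6 -> outside (row miss)
  E: rows 5-6 cols 3-5 -> outside (row miss)
Count covering = 1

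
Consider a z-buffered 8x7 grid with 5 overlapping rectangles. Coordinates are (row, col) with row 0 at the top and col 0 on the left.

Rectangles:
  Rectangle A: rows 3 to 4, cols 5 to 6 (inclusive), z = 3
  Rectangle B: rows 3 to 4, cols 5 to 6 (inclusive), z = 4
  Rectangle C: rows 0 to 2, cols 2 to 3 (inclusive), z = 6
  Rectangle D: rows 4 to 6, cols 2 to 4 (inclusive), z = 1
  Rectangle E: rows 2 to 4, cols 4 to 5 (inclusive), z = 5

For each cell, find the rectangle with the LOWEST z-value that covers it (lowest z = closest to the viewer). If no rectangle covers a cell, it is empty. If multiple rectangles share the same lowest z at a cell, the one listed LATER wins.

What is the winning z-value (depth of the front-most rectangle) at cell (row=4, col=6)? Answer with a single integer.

Check cell (4,6):
  A: rows 3-4 cols 5-6 z=3 -> covers; best now A (z=3)
  B: rows 3-4 cols 5-6 z=4 -> covers; best now A (z=3)
  C: rows 0-2 cols 2-3 -> outside (row miss)
  D: rows 4-6 cols 2-4 -> outside (col miss)
  E: rows 2-4 cols 4-5 -> outside (col miss)
Winner: A at z=3

Answer: 3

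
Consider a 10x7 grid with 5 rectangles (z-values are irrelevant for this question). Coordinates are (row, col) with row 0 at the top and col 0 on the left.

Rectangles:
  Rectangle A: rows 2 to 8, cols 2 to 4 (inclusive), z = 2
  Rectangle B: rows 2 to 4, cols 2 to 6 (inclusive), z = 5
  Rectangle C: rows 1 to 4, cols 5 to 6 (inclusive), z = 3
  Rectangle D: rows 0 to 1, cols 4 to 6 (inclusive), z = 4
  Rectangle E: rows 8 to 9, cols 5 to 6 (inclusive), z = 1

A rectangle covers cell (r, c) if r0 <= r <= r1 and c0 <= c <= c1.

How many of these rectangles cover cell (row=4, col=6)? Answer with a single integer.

Check cell (4,6):
  A: rows 2-8 cols 2-4 -> outside (col miss)
  B: rows 2-4 cols 2-6 -> covers
  C: rows 1-4 cols 5-6 -> covers
  D: rows 0-1 cols 4-6 -> outside (row miss)
  E: rows 8-9 cols 5-6 -> outside (row miss)
Count covering = 2

Answer: 2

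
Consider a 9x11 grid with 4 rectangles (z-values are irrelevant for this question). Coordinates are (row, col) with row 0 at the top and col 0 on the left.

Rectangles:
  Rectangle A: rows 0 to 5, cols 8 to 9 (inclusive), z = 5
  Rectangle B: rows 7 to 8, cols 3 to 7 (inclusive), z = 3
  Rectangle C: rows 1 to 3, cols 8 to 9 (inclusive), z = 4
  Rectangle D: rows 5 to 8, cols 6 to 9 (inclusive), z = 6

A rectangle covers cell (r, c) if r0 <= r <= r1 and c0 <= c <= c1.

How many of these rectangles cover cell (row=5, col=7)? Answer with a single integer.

Answer: 1

Derivation:
Check cell (5,7):
  A: rows 0-5 cols 8-9 -> outside (col miss)
  B: rows 7-8 cols 3-7 -> outside (row miss)
  C: rows 1-3 cols 8-9 -> outside (row miss)
  D: rows 5-8 cols 6-9 -> covers
Count covering = 1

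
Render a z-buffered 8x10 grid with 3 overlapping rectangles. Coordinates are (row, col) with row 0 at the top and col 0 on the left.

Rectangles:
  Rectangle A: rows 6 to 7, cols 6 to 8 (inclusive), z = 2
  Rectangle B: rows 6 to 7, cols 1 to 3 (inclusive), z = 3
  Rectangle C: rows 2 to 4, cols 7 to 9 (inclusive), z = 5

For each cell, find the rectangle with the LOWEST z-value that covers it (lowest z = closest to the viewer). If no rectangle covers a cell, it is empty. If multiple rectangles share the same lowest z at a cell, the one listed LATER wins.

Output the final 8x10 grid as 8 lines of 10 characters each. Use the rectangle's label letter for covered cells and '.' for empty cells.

..........
..........
.......CCC
.......CCC
.......CCC
..........
.BBB..AAA.
.BBB..AAA.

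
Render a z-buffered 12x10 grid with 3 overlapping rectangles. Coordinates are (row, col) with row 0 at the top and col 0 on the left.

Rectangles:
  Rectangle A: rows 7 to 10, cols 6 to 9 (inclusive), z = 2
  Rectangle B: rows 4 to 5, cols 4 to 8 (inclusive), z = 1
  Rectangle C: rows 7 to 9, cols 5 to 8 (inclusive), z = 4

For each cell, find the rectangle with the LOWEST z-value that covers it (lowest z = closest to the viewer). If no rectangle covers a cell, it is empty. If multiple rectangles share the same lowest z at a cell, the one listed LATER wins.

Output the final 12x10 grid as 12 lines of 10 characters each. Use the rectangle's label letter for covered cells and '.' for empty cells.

..........
..........
..........
..........
....BBBBB.
....BBBBB.
..........
.....CAAAA
.....CAAAA
.....CAAAA
......AAAA
..........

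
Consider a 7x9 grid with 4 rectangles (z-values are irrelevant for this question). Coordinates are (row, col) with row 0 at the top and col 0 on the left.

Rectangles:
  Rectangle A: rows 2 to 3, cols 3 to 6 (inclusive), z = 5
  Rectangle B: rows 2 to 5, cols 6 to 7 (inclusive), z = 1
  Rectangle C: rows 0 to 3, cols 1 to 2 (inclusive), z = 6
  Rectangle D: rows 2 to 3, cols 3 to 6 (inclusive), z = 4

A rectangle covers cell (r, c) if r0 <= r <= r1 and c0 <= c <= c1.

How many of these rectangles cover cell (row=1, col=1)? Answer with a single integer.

Check cell (1,1):
  A: rows 2-3 cols 3-6 -> outside (row miss)
  B: rows 2-5 cols 6-7 -> outside (row miss)
  C: rows 0-3 cols 1-2 -> covers
  D: rows 2-3 cols 3-6 -> outside (row miss)
Count covering = 1

Answer: 1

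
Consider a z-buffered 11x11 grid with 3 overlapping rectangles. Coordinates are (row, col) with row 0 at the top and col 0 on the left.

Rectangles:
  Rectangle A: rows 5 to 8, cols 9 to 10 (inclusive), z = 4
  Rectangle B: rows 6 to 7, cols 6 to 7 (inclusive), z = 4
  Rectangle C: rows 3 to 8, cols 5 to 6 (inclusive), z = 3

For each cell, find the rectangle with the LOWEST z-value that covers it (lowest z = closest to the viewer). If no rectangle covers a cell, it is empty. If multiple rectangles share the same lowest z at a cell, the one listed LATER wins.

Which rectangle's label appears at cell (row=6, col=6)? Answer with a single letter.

Answer: C

Derivation:
Check cell (6,6):
  A: rows 5-8 cols 9-10 -> outside (col miss)
  B: rows 6-7 cols 6-7 z=4 -> covers; best now B (z=4)
  C: rows 3-8 cols 5-6 z=3 -> covers; best now C (z=3)
Winner: C at z=3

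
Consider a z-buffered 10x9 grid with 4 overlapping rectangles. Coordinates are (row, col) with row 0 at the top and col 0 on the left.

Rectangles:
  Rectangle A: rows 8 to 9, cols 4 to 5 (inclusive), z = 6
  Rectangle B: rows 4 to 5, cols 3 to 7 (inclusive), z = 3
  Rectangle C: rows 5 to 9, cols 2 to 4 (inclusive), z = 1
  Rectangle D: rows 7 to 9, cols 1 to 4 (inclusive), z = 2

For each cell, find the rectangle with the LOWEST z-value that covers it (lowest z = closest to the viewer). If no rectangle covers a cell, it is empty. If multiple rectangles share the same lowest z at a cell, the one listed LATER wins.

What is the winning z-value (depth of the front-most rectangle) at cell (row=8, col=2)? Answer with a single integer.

Check cell (8,2):
  A: rows 8-9 cols 4-5 -> outside (col miss)
  B: rows 4-5 cols 3-7 -> outside (row miss)
  C: rows 5-9 cols 2-4 z=1 -> covers; best now C (z=1)
  D: rows 7-9 cols 1-4 z=2 -> covers; best now C (z=1)
Winner: C at z=1

Answer: 1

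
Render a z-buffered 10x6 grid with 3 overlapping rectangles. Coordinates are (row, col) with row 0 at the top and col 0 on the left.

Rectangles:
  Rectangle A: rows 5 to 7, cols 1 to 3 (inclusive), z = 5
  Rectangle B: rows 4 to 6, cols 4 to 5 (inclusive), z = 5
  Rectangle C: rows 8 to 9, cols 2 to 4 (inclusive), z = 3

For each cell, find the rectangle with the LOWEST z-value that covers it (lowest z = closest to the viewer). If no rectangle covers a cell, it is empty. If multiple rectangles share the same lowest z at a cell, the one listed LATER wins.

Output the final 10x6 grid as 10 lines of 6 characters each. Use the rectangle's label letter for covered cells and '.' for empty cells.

......
......
......
......
....BB
.AAABB
.AAABB
.AAA..
..CCC.
..CCC.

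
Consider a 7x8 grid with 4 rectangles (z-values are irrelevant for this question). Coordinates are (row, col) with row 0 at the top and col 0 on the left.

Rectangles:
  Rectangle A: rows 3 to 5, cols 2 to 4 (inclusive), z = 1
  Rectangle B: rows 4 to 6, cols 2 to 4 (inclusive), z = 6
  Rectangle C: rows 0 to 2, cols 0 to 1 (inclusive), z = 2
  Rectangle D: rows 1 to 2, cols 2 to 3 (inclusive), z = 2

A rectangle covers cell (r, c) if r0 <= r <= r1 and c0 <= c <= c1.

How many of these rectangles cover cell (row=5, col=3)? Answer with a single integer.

Answer: 2

Derivation:
Check cell (5,3):
  A: rows 3-5 cols 2-4 -> covers
  B: rows 4-6 cols 2-4 -> covers
  C: rows 0-2 cols 0-1 -> outside (row miss)
  D: rows 1-2 cols 2-3 -> outside (row miss)
Count covering = 2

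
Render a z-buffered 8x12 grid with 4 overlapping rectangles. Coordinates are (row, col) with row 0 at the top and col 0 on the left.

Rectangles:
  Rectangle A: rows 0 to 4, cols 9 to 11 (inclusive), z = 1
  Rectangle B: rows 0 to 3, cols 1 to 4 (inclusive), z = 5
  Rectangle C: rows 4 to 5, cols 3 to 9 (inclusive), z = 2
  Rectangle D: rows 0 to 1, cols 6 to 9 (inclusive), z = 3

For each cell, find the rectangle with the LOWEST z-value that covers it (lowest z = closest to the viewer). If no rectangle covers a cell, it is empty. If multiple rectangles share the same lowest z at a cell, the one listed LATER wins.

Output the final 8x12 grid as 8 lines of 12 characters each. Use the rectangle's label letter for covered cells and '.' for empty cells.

.BBBB.DDDAAA
.BBBB.DDDAAA
.BBBB....AAA
.BBBB....AAA
...CCCCCCAAA
...CCCCCCC..
............
............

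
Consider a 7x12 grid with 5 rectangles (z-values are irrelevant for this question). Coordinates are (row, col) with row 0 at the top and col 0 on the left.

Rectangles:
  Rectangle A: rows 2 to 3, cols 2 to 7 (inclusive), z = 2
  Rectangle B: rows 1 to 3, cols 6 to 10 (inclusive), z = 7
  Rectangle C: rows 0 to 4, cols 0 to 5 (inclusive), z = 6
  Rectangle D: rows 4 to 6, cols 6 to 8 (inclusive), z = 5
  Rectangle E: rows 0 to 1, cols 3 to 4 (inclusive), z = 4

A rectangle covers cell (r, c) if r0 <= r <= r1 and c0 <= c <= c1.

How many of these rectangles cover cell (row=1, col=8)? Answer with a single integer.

Check cell (1,8):
  A: rows 2-3 cols 2-7 -> outside (row miss)
  B: rows 1-3 cols 6-10 -> covers
  C: rows 0-4 cols 0-5 -> outside (col miss)
  D: rows 4-6 cols 6-8 -> outside (row miss)
  E: rows 0-1 cols 3-4 -> outside (col miss)
Count covering = 1

Answer: 1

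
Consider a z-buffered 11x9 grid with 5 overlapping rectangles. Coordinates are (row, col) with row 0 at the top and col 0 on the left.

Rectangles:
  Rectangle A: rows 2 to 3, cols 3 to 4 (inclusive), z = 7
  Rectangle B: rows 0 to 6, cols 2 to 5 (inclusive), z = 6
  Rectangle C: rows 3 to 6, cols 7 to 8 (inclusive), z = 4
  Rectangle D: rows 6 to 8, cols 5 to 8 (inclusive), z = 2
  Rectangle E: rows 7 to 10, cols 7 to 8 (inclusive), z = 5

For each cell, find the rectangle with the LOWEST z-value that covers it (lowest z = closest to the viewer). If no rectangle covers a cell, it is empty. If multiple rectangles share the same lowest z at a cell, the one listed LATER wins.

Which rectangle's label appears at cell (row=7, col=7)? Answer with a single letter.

Answer: D

Derivation:
Check cell (7,7):
  A: rows 2-3 cols 3-4 -> outside (row miss)
  B: rows 0-6 cols 2-5 -> outside (row miss)
  C: rows 3-6 cols 7-8 -> outside (row miss)
  D: rows 6-8 cols 5-8 z=2 -> covers; best now D (z=2)
  E: rows 7-10 cols 7-8 z=5 -> covers; best now D (z=2)
Winner: D at z=2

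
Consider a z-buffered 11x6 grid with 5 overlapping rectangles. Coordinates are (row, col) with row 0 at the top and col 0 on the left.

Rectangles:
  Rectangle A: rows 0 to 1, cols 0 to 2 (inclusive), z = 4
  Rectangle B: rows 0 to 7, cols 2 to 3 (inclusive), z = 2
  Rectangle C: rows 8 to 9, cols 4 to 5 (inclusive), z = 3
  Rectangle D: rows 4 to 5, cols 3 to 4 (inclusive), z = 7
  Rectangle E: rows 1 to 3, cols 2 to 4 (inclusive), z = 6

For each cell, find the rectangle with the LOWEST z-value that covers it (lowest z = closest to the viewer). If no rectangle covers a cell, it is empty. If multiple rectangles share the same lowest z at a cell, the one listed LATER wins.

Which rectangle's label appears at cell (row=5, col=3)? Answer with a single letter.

Check cell (5,3):
  A: rows 0-1 cols 0-2 -> outside (row miss)
  B: rows 0-7 cols 2-3 z=2 -> covers; best now B (z=2)
  C: rows 8-9 cols 4-5 -> outside (row miss)
  D: rows 4-5 cols 3-4 z=7 -> covers; best now B (z=2)
  E: rows 1-3 cols 2-4 -> outside (row miss)
Winner: B at z=2

Answer: B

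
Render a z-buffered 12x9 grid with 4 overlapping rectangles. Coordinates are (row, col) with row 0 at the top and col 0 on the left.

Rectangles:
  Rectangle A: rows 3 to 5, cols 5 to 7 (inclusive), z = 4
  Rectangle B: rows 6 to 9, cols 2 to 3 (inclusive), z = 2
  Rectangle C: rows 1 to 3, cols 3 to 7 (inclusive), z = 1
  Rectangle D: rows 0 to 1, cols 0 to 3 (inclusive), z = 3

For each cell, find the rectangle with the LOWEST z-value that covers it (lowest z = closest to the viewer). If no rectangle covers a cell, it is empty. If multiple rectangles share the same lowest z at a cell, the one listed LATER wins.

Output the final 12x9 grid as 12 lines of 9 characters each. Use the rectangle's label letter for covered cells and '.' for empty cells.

DDDD.....
DDDCCCCC.
...CCCCC.
...CCCCC.
.....AAA.
.....AAA.
..BB.....
..BB.....
..BB.....
..BB.....
.........
.........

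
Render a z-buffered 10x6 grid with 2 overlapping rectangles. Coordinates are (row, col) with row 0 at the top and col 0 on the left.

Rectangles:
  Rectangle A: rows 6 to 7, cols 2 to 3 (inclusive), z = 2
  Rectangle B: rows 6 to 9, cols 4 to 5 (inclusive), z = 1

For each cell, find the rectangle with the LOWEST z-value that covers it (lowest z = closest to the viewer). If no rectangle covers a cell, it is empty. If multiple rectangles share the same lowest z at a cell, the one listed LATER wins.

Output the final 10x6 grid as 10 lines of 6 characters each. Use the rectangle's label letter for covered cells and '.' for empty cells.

......
......
......
......
......
......
..AABB
..AABB
....BB
....BB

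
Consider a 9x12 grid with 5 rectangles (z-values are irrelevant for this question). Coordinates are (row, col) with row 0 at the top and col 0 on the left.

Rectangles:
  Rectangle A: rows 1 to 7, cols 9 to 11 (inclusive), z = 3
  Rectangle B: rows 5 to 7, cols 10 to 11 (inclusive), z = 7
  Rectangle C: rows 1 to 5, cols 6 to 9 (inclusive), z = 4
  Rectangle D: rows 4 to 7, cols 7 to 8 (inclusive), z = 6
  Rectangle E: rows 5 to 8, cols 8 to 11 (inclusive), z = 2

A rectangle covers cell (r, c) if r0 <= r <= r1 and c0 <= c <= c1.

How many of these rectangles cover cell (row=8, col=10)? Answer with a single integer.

Check cell (8,10):
  A: rows 1-7 cols 9-11 -> outside (row miss)
  B: rows 5-7 cols 10-11 -> outside (row miss)
  C: rows 1-5 cols 6-9 -> outside (row miss)
  D: rows 4-7 cols 7-8 -> outside (row miss)
  E: rows 5-8 cols 8-11 -> covers
Count covering = 1

Answer: 1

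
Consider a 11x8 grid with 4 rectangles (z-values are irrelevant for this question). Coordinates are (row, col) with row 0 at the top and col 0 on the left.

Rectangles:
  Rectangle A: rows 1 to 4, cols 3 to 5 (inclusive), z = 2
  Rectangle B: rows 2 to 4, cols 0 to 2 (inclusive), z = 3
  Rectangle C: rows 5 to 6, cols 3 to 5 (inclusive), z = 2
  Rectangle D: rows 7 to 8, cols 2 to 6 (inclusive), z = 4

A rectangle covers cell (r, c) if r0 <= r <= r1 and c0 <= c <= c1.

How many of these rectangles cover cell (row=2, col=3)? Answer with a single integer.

Answer: 1

Derivation:
Check cell (2,3):
  A: rows 1-4 cols 3-5 -> covers
  B: rows 2-4 cols 0-2 -> outside (col miss)
  C: rows 5-6 cols 3-5 -> outside (row miss)
  D: rows 7-8 cols 2-6 -> outside (row miss)
Count covering = 1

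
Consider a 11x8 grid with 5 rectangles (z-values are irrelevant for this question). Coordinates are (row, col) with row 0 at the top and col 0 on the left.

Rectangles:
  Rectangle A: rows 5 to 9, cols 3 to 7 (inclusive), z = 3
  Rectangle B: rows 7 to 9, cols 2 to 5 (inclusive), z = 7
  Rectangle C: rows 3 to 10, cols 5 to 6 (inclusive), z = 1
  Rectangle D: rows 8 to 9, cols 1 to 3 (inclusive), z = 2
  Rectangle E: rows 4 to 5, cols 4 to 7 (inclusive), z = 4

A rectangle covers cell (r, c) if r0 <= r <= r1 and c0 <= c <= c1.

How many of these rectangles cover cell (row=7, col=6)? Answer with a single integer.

Check cell (7,6):
  A: rows 5-9 cols 3-7 -> covers
  B: rows 7-9 cols 2-5 -> outside (col miss)
  C: rows 3-10 cols 5-6 -> covers
  D: rows 8-9 cols 1-3 -> outside (row miss)
  E: rows 4-5 cols 4-7 -> outside (row miss)
Count covering = 2

Answer: 2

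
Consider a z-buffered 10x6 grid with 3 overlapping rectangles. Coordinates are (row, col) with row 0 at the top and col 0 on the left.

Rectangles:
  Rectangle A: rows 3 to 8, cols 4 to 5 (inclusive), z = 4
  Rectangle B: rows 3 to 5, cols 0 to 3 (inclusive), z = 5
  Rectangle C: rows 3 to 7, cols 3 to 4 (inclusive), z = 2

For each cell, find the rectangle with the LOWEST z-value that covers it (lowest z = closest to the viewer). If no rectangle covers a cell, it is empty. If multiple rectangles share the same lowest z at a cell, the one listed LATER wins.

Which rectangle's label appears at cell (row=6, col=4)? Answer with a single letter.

Answer: C

Derivation:
Check cell (6,4):
  A: rows 3-8 cols 4-5 z=4 -> covers; best now A (z=4)
  B: rows 3-5 cols 0-3 -> outside (row miss)
  C: rows 3-7 cols 3-4 z=2 -> covers; best now C (z=2)
Winner: C at z=2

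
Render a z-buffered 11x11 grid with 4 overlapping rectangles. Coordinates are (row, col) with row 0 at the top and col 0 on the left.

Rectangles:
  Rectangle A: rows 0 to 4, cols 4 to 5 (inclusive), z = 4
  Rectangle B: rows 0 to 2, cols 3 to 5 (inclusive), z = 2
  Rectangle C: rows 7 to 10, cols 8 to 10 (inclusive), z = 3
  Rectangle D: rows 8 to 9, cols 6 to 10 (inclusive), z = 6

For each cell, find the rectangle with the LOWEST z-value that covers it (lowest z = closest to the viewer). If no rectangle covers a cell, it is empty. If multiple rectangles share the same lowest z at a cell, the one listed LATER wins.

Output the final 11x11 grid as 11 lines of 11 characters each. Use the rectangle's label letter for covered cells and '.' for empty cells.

...BBB.....
...BBB.....
...BBB.....
....AA.....
....AA.....
...........
...........
........CCC
......DDCCC
......DDCCC
........CCC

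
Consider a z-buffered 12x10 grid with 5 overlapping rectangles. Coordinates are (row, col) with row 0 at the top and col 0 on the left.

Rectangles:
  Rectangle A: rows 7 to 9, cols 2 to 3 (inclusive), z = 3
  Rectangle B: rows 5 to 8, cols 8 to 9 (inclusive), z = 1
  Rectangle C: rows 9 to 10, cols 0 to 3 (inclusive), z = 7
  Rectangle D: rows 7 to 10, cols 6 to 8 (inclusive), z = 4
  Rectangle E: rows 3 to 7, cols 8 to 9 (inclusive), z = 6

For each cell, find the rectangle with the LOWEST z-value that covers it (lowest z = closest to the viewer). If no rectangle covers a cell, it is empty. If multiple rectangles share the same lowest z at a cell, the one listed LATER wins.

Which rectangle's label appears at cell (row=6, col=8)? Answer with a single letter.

Check cell (6,8):
  A: rows 7-9 cols 2-3 -> outside (row miss)
  B: rows 5-8 cols 8-9 z=1 -> covers; best now B (z=1)
  C: rows 9-10 cols 0-3 -> outside (row miss)
  D: rows 7-10 cols 6-8 -> outside (row miss)
  E: rows 3-7 cols 8-9 z=6 -> covers; best now B (z=1)
Winner: B at z=1

Answer: B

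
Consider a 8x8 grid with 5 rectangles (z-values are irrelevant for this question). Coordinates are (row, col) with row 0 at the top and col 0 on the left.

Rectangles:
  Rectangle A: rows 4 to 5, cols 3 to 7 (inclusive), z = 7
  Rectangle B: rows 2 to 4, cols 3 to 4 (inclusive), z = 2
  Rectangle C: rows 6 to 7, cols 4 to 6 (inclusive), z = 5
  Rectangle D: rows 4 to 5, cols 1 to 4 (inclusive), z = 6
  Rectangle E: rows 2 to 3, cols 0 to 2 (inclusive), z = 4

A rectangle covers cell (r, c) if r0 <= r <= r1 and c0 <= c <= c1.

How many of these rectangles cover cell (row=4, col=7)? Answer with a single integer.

Answer: 1

Derivation:
Check cell (4,7):
  A: rows 4-5 cols 3-7 -> covers
  B: rows 2-4 cols 3-4 -> outside (col miss)
  C: rows 6-7 cols 4-6 -> outside (row miss)
  D: rows 4-5 cols 1-4 -> outside (col miss)
  E: rows 2-3 cols 0-2 -> outside (row miss)
Count covering = 1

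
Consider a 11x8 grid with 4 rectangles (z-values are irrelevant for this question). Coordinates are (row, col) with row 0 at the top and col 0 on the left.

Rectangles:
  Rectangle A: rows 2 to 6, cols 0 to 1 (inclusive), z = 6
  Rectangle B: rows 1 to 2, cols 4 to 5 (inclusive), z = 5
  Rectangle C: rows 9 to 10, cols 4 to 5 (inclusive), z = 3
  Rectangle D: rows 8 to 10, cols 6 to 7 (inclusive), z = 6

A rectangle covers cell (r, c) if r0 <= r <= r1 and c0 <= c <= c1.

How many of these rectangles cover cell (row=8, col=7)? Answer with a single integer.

Answer: 1

Derivation:
Check cell (8,7):
  A: rows 2-6 cols 0-1 -> outside (row miss)
  B: rows 1-2 cols 4-5 -> outside (row miss)
  C: rows 9-10 cols 4-5 -> outside (row miss)
  D: rows 8-10 cols 6-7 -> covers
Count covering = 1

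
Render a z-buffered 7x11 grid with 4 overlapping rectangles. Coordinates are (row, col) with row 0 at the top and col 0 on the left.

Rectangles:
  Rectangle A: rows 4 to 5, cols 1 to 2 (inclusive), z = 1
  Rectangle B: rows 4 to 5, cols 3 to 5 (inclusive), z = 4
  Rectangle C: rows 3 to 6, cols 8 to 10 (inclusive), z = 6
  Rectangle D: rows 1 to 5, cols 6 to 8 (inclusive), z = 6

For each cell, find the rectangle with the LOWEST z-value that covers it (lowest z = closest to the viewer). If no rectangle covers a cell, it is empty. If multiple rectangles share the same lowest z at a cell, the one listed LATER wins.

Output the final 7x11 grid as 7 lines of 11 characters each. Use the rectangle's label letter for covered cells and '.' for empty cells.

...........
......DDD..
......DDD..
......DDDCC
.AABBBDDDCC
.AABBBDDDCC
........CCC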